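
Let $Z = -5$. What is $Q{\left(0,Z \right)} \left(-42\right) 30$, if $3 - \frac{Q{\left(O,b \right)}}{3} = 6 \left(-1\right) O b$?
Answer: $-11340$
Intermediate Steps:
$Q{\left(O,b \right)} = 9 + 18 O b$ ($Q{\left(O,b \right)} = 9 - 3 \cdot 6 \left(-1\right) O b = 9 - 3 \left(- 6 O b\right) = 9 + 18 O b$)
$Q{\left(0,Z \right)} \left(-42\right) 30 = \left(9 + 18 \cdot 0 \left(-5\right)\right) \left(-42\right) 30 = \left(9 + 0\right) \left(-42\right) 30 = 9 \left(-42\right) 30 = \left(-378\right) 30 = -11340$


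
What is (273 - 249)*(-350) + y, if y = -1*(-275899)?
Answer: 267499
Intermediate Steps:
y = 275899
(273 - 249)*(-350) + y = (273 - 249)*(-350) + 275899 = 24*(-350) + 275899 = -8400 + 275899 = 267499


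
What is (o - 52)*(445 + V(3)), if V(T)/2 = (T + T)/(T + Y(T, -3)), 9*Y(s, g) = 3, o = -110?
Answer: -363366/5 ≈ -72673.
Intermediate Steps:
Y(s, g) = ⅓ (Y(s, g) = (⅑)*3 = ⅓)
V(T) = 4*T/(⅓ + T) (V(T) = 2*((T + T)/(T + ⅓)) = 2*((2*T)/(⅓ + T)) = 2*(2*T/(⅓ + T)) = 4*T/(⅓ + T))
(o - 52)*(445 + V(3)) = (-110 - 52)*(445 + 12*3/(1 + 3*3)) = -162*(445 + 12*3/(1 + 9)) = -162*(445 + 12*3/10) = -162*(445 + 12*3*(⅒)) = -162*(445 + 18/5) = -162*2243/5 = -363366/5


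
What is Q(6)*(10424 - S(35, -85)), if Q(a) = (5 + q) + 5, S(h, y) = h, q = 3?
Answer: 135057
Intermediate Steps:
Q(a) = 13 (Q(a) = (5 + 3) + 5 = 8 + 5 = 13)
Q(6)*(10424 - S(35, -85)) = 13*(10424 - 1*35) = 13*(10424 - 35) = 13*10389 = 135057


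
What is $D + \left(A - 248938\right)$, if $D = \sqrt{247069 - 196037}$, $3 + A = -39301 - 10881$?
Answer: $-299123 + 2 \sqrt{12758} \approx -2.989 \cdot 10^{5}$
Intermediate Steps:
$A = -50185$ ($A = -3 - 50182 = -50185$)
$D = 2 \sqrt{12758}$ ($D = \sqrt{51032} = 2 \sqrt{12758} \approx 225.9$)
$D + \left(A - 248938\right) = 2 \sqrt{12758} - 299123 = -299123 + 2 \sqrt{12758}$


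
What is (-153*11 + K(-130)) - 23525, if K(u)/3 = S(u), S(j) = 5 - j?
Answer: -24803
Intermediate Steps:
K(u) = 15 - 3*u (K(u) = 3*(5 - u) = 15 - 3*u)
(-153*11 + K(-130)) - 23525 = (-153*11 + (15 - 3*(-130))) - 23525 = (-1683 + (15 + 390)) - 23525 = (-1683 + 405) - 23525 = -1278 - 23525 = -24803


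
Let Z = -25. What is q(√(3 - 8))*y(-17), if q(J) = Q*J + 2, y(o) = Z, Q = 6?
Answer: -50 - 150*I*√5 ≈ -50.0 - 335.41*I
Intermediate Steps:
y(o) = -25
q(J) = 2 + 6*J (q(J) = 6*J + 2 = 2 + 6*J)
q(√(3 - 8))*y(-17) = (2 + 6*√(3 - 8))*(-25) = (2 + 6*√(-5))*(-25) = (2 + 6*(I*√5))*(-25) = (2 + 6*I*√5)*(-25) = -50 - 150*I*√5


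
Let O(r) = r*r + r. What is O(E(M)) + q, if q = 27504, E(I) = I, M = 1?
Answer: 27506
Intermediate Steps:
O(r) = r + r² (O(r) = r² + r = r + r²)
O(E(M)) + q = 1*(1 + 1) + 27504 = 1*2 + 27504 = 2 + 27504 = 27506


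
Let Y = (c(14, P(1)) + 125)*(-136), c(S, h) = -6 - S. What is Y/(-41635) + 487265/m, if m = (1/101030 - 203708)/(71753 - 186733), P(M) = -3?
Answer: 47133205938186803584/171374816403153 ≈ 2.7503e+5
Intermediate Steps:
Y = -14280 (Y = ((-6 - 1*14) + 125)*(-136) = ((-6 - 14) + 125)*(-136) = (-20 + 125)*(-136) = 105*(-136) = -14280)
m = 20580619239/11616429400 (m = (1/101030 - 203708)/(-114980) = -20580619239/101030*(-1/114980) = 20580619239/11616429400 ≈ 1.7717)
Y/(-41635) + 487265/m = -14280/(-41635) + 487265/(20580619239/11616429400) = -14280*(-1/41635) + 487265*(11616429400/20580619239) = 2856/8327 + 5660279471591000/20580619239 = 47133205938186803584/171374816403153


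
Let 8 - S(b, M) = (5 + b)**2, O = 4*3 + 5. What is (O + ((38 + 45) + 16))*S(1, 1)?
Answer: -3248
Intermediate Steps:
O = 17 (O = 12 + 5 = 17)
S(b, M) = 8 - (5 + b)**2
(O + ((38 + 45) + 16))*S(1, 1) = (17 + ((38 + 45) + 16))*(8 - (5 + 1)**2) = (17 + (83 + 16))*(8 - 1*6**2) = (17 + 99)*(8 - 1*36) = 116*(8 - 36) = 116*(-28) = -3248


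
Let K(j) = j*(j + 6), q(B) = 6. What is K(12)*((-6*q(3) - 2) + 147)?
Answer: 23544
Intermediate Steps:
K(j) = j*(6 + j)
K(12)*((-6*q(3) - 2) + 147) = (12*(6 + 12))*((-6*6 - 2) + 147) = (12*18)*((-36 - 2) + 147) = 216*(-38 + 147) = 216*109 = 23544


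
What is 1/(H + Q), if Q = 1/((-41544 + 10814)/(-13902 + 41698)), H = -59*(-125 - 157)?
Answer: 15365/255628972 ≈ 6.0107e-5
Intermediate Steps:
H = 16638 (H = -59*(-282) = 16638)
Q = -13898/15365 (Q = 1/(-30730/27796) = 1/(-30730*1/27796) = 1/(-15365/13898) = -13898/15365 ≈ -0.90452)
1/(H + Q) = 1/(16638 - 13898/15365) = 1/(255628972/15365) = 15365/255628972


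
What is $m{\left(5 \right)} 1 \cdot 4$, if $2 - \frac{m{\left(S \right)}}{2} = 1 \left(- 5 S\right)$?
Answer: $216$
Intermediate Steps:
$m{\left(S \right)} = 4 + 10 S$ ($m{\left(S \right)} = 4 - 2 \cdot 1 \left(- 5 S\right) = 4 - 2 \left(- 5 S\right) = 4 + 10 S$)
$m{\left(5 \right)} 1 \cdot 4 = \left(4 + 10 \cdot 5\right) 1 \cdot 4 = \left(4 + 50\right) 1 \cdot 4 = 54 \cdot 1 \cdot 4 = 54 \cdot 4 = 216$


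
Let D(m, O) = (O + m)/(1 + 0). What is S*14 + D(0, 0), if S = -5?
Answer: -70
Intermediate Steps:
D(m, O) = O + m (D(m, O) = (O + m)/1 = (O + m)*1 = O + m)
S*14 + D(0, 0) = -5*14 + (0 + 0) = -70 + 0 = -70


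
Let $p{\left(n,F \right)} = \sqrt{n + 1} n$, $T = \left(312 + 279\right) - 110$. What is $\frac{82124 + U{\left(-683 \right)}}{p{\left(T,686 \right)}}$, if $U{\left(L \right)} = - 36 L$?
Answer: $\frac{53356 \sqrt{482}}{115921} \approx 10.105$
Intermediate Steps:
$T = 481$ ($T = 591 - 110 = 481$)
$p{\left(n,F \right)} = n \sqrt{1 + n}$ ($p{\left(n,F \right)} = \sqrt{1 + n} n = n \sqrt{1 + n}$)
$\frac{82124 + U{\left(-683 \right)}}{p{\left(T,686 \right)}} = \frac{82124 - -24588}{481 \sqrt{1 + 481}} = \frac{82124 + 24588}{481 \sqrt{482}} = 106712 \frac{\sqrt{482}}{231842} = \frac{53356 \sqrt{482}}{115921}$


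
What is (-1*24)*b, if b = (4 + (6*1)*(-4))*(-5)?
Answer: -2400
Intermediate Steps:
b = 100 (b = (4 + 6*(-4))*(-5) = (4 - 24)*(-5) = -20*(-5) = 100)
(-1*24)*b = -1*24*100 = -24*100 = -2400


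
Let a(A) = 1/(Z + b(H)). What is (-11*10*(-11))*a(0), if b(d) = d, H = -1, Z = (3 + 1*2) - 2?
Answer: 605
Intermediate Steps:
Z = 3 (Z = (3 + 2) - 2 = 5 - 2 = 3)
a(A) = ½ (a(A) = 1/(3 - 1) = 1/2 = ½)
(-11*10*(-11))*a(0) = (-11*10*(-11))*(½) = -110*(-11)*(½) = 1210*(½) = 605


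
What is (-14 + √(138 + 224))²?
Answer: (14 - √362)² ≈ 25.264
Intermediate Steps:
(-14 + √(138 + 224))² = (-14 + √362)²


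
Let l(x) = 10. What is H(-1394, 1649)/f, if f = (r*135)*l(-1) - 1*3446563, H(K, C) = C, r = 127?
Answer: -1649/3275113 ≈ -0.00050349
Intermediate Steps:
f = -3275113 (f = (127*135)*10 - 1*3446563 = 17145*10 - 3446563 = 171450 - 3446563 = -3275113)
H(-1394, 1649)/f = 1649/(-3275113) = 1649*(-1/3275113) = -1649/3275113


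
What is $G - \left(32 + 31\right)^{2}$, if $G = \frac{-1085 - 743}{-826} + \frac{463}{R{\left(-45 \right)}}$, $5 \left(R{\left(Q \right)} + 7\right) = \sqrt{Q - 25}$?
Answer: $- \frac{61572566}{15281} - \frac{463 i \sqrt{70}}{259} \approx -4029.4 - 14.957 i$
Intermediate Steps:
$R{\left(Q \right)} = -7 + \frac{\sqrt{-25 + Q}}{5}$ ($R{\left(Q \right)} = -7 + \frac{\sqrt{Q - 25}}{5} = -7 + \frac{\sqrt{-25 + Q}}{5}$)
$G = \frac{914}{413} + \frac{463}{-7 + \frac{i \sqrt{70}}{5}}$ ($G = \frac{-1085 - 743}{-826} + \frac{463}{-7 + \frac{\sqrt{-25 - 45}}{5}} = \left(-1828\right) \left(- \frac{1}{826}\right) + \frac{463}{-7 + \frac{\sqrt{-70}}{5}} = \frac{914}{413} + \frac{463}{-7 + \frac{i \sqrt{70}}{5}} \approx -60.354 - 14.957 i$)
$G - \left(32 + 31\right)^{2} = \frac{- 924105 i + 914 \sqrt{70}}{413 \left(\sqrt{70} + 35 i\right)} - \left(32 + 31\right)^{2} = \frac{- 924105 i + 914 \sqrt{70}}{413 \left(\sqrt{70} + 35 i\right)} - 63^{2} = \frac{- 924105 i + 914 \sqrt{70}}{413 \left(\sqrt{70} + 35 i\right)} - 3969 = -3969 + \frac{- 924105 i + 914 \sqrt{70}}{413 \left(\sqrt{70} + 35 i\right)}$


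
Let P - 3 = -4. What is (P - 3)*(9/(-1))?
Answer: 36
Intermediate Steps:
P = -1 (P = 3 - 4 = -1)
(P - 3)*(9/(-1)) = (-1 - 3)*(9/(-1)) = -36*(-1) = -4*(-9) = 36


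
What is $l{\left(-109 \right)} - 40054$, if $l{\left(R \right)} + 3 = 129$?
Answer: $-39928$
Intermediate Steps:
$l{\left(R \right)} = 126$ ($l{\left(R \right)} = -3 + 129 = 126$)
$l{\left(-109 \right)} - 40054 = 126 - 40054 = -39928$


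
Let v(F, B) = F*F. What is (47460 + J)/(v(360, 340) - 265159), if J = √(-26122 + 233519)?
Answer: -47460/135559 - √207397/135559 ≈ -0.35347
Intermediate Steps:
J = √207397 ≈ 455.41
v(F, B) = F²
(47460 + J)/(v(360, 340) - 265159) = (47460 + √207397)/(360² - 265159) = (47460 + √207397)/(129600 - 265159) = (47460 + √207397)/(-135559) = (47460 + √207397)*(-1/135559) = -47460/135559 - √207397/135559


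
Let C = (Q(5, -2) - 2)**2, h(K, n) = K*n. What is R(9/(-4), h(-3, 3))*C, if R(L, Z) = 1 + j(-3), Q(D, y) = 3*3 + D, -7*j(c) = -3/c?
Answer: 864/7 ≈ 123.43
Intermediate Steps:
j(c) = 3/(7*c) (j(c) = -(-3)/(7*c) = 3/(7*c))
Q(D, y) = 9 + D
R(L, Z) = 6/7 (R(L, Z) = 1 + (3/7)/(-3) = 1 + (3/7)*(-1/3) = 1 - 1/7 = 6/7)
C = 144 (C = ((9 + 5) - 2)**2 = (14 - 2)**2 = 12**2 = 144)
R(9/(-4), h(-3, 3))*C = (6/7)*144 = 864/7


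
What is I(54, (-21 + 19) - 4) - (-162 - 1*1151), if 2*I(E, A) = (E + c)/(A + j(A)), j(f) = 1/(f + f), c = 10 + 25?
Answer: 95315/73 ≈ 1305.7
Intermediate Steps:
c = 35
j(f) = 1/(2*f)
I(E, A) = (35 + E)/(2*(A + 1/(2*A))) (I(E, A) = ((E + 35)/(A + 1/(2*A)))/2 = ((35 + E)/(A + 1/(2*A)))/2 = (35 + E)/(2*(A + 1/(2*A))))
I(54, (-21 + 19) - 4) - (-162 - 1*1151) = ((-21 + 19) - 4)*(35 + 54)/(1 + 2*((-21 + 19) - 4)**2) - (-162 - 1*1151) = (-2 - 4)*89/(1 + 2*(-2 - 4)**2) - (-162 - 1151) = -6*89/(1 + 2*(-6)**2) - 1*(-1313) = -6*89/(1 + 2*36) + 1313 = -6*89/(1 + 72) + 1313 = -6*89/73 + 1313 = -6*1/73*89 + 1313 = -534/73 + 1313 = 95315/73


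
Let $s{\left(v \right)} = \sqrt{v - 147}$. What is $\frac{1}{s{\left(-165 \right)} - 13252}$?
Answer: $- \frac{3313}{43903954} - \frac{i \sqrt{78}}{87807908} \approx -7.546 \cdot 10^{-5} - 1.0058 \cdot 10^{-7} i$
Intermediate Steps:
$s{\left(v \right)} = \sqrt{-147 + v}$
$\frac{1}{s{\left(-165 \right)} - 13252} = \frac{1}{\sqrt{-147 - 165} - 13252} = \frac{1}{\sqrt{-312} - 13252} = \frac{1}{2 i \sqrt{78} - 13252} = \frac{1}{-13252 + 2 i \sqrt{78}}$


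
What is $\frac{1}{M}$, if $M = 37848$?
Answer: $\frac{1}{37848} \approx 2.6421 \cdot 10^{-5}$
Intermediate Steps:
$\frac{1}{M} = \frac{1}{37848}$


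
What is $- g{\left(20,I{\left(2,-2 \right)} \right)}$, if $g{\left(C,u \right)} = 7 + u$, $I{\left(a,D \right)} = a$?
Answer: $-9$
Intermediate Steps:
$- g{\left(20,I{\left(2,-2 \right)} \right)} = - (7 + 2) = \left(-1\right) 9 = -9$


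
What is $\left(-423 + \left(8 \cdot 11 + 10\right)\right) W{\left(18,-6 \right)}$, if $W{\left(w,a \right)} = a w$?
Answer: $35100$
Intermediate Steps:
$\left(-423 + \left(8 \cdot 11 + 10\right)\right) W{\left(18,-6 \right)} = \left(-423 + \left(8 \cdot 11 + 10\right)\right) \left(\left(-6\right) 18\right) = \left(-423 + \left(88 + 10\right)\right) \left(-108\right) = \left(-423 + 98\right) \left(-108\right) = \left(-325\right) \left(-108\right) = 35100$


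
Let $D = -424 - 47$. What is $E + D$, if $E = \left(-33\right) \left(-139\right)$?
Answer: $4116$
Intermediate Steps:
$D = -471$
$E = 4587$
$E + D = 4587 - 471 = 4116$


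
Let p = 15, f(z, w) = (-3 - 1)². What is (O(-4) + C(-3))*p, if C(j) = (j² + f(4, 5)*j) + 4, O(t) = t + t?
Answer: -645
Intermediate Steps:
f(z, w) = 16 (f(z, w) = (-4)² = 16)
O(t) = 2*t
C(j) = 4 + j² + 16*j (C(j) = (j² + 16*j) + 4 = 4 + j² + 16*j)
(O(-4) + C(-3))*p = (2*(-4) + (4 + (-3)² + 16*(-3)))*15 = (-8 + (4 + 9 - 48))*15 = (-8 - 35)*15 = -43*15 = -645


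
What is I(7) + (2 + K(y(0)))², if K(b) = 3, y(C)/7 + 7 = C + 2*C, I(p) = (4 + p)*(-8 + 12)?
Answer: 69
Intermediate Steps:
I(p) = 16 + 4*p (I(p) = (4 + p)*4 = 16 + 4*p)
y(C) = -49 + 21*C (y(C) = -49 + 7*(C + 2*C) = -49 + 7*(3*C) = -49 + 21*C)
I(7) + (2 + K(y(0)))² = (16 + 4*7) + (2 + 3)² = (16 + 28) + 5² = 44 + 25 = 69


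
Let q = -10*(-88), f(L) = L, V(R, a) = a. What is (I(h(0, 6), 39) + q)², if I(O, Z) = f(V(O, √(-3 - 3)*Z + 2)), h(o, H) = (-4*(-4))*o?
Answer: 768798 + 68796*I*√6 ≈ 7.688e+5 + 1.6852e+5*I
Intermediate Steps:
h(o, H) = 16*o
I(O, Z) = 2 + I*Z*√6 (I(O, Z) = √(-3 - 3)*Z + 2 = √(-6)*Z + 2 = (I*√6)*Z + 2 = I*Z*√6 + 2 = 2 + I*Z*√6)
q = 880
(I(h(0, 6), 39) + q)² = ((2 + I*39*√6) + 880)² = ((2 + 39*I*√6) + 880)² = (882 + 39*I*√6)²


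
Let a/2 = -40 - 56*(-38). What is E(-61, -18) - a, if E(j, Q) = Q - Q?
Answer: -4176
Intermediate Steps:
a = 4176 (a = 2*(-40 - 56*(-38)) = 2*(-40 + 2128) = 2*2088 = 4176)
E(j, Q) = 0
E(-61, -18) - a = 0 - 1*4176 = 0 - 4176 = -4176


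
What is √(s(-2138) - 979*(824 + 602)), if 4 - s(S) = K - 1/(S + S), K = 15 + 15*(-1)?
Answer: I*√6381405977269/2138 ≈ 1181.5*I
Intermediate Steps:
K = 0 (K = 15 - 15 = 0)
s(S) = 4 + 1/(2*S) (s(S) = 4 - (0 - 1/(S + S)) = 4 - (0 - 1/(2*S)) = 4 - (-1)/(2*S) = 4 + 1/(2*S))
√(s(-2138) - 979*(824 + 602)) = √((4 + (½)/(-2138)) - 979*(824 + 602)) = √((4 + (½)*(-1/2138)) - 979*1426) = √((4 - 1/4276) - 1396054) = √(17103/4276 - 1396054) = √(-5969509801/4276) = I*√6381405977269/2138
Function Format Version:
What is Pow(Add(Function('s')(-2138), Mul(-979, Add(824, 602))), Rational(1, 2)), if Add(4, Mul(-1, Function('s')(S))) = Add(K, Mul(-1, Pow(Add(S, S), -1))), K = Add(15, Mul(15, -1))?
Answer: Mul(Rational(1, 2138), I, Pow(6381405977269, Rational(1, 2))) ≈ Mul(1181.5, I)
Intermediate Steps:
K = 0 (K = Add(15, -15) = 0)
Function('s')(S) = Add(4, Mul(Rational(1, 2), Pow(S, -1))) (Function('s')(S) = Add(4, Mul(-1, Add(0, Mul(-1, Pow(Add(S, S), -1))))) = Add(4, Mul(-1, Add(0, Mul(-1, Pow(Mul(2, S), -1))))) = Add(4, Mul(-1, Add(0, Mul(-1, Mul(Rational(1, 2), Pow(S, -1)))))) = Add(4, Mul(-1, Add(0, Mul(Rational(-1, 2), Pow(S, -1))))) = Add(4, Mul(-1, Mul(Rational(-1, 2), Pow(S, -1)))) = Add(4, Mul(Rational(1, 2), Pow(S, -1))))
Pow(Add(Function('s')(-2138), Mul(-979, Add(824, 602))), Rational(1, 2)) = Pow(Add(Add(4, Mul(Rational(1, 2), Pow(-2138, -1))), Mul(-979, Add(824, 602))), Rational(1, 2)) = Pow(Add(Add(4, Mul(Rational(1, 2), Rational(-1, 2138))), Mul(-979, 1426)), Rational(1, 2)) = Pow(Add(Add(4, Rational(-1, 4276)), -1396054), Rational(1, 2)) = Pow(Add(Rational(17103, 4276), -1396054), Rational(1, 2)) = Pow(Rational(-5969509801, 4276), Rational(1, 2)) = Mul(Rational(1, 2138), I, Pow(6381405977269, Rational(1, 2)))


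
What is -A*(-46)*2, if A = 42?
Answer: 3864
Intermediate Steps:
-A*(-46)*2 = -42*(-46)*2 = -(-1932)*2 = -1*(-3864) = 3864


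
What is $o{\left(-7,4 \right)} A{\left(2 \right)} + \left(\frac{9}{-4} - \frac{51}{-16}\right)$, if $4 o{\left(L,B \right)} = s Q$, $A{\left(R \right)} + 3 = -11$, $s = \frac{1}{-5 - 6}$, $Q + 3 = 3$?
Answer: $\frac{15}{16} \approx 0.9375$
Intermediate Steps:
$Q = 0$ ($Q = -3 + 3 = 0$)
$s = - \frac{1}{11}$ ($s = \frac{1}{-11} = - \frac{1}{11} \approx -0.090909$)
$A{\left(R \right)} = -14$ ($A{\left(R \right)} = -3 - 11 = -14$)
$o{\left(L,B \right)} = 0$ ($o{\left(L,B \right)} = \frac{\left(- \frac{1}{11}\right) 0}{4} = \frac{1}{4} \cdot 0 = 0$)
$o{\left(-7,4 \right)} A{\left(2 \right)} + \left(\frac{9}{-4} - \frac{51}{-16}\right) = 0 \left(-14\right) + \left(\frac{9}{-4} - \frac{51}{-16}\right) = 0 + \left(9 \left(- \frac{1}{4}\right) - - \frac{51}{16}\right) = 0 + \left(- \frac{9}{4} + \frac{51}{16}\right) = 0 + \frac{15}{16} = \frac{15}{16}$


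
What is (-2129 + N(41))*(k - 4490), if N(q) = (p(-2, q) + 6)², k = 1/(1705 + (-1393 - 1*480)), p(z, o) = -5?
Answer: 28664198/3 ≈ 9.5547e+6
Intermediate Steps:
k = -1/168 (k = 1/(1705 + (-1393 - 480)) = 1/(1705 - 1873) = 1/(-168) = -1/168 ≈ -0.0059524)
N(q) = 1 (N(q) = (-5 + 6)² = 1² = 1)
(-2129 + N(41))*(k - 4490) = (-2129 + 1)*(-1/168 - 4490) = -2128*(-754321/168) = 28664198/3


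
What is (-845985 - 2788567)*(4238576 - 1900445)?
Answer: -8498058702312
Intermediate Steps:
(-845985 - 2788567)*(4238576 - 1900445) = -3634552*2338131 = -8498058702312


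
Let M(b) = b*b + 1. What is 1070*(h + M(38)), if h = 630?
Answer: 2220250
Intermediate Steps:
M(b) = 1 + b**2 (M(b) = b**2 + 1 = 1 + b**2)
1070*(h + M(38)) = 1070*(630 + (1 + 38**2)) = 1070*(630 + (1 + 1444)) = 1070*(630 + 1445) = 1070*2075 = 2220250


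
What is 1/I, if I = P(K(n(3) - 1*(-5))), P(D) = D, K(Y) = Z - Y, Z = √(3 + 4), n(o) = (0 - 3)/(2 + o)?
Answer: -110/309 - 25*√7/309 ≈ -0.57004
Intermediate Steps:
n(o) = -3/(2 + o)
Z = √7 ≈ 2.6458
K(Y) = √7 - Y
I = -22/5 + √7 (I = √7 - (-3/(2 + 3) - 1*(-5)) = √7 - (-3/5 + 5) = √7 - (-3*⅕ + 5) = √7 - (-⅗ + 5) = √7 - 1*22/5 = √7 - 22/5 = -22/5 + √7 ≈ -1.7542)
1/I = 1/(-22/5 + √7)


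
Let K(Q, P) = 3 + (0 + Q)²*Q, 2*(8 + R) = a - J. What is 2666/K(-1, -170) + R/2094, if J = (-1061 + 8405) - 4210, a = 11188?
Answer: 2795321/2094 ≈ 1334.9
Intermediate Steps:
J = 3134 (J = 7344 - 4210 = 3134)
R = 4019 (R = -8 + (11188 - 1*3134)/2 = -8 + (11188 - 3134)/2 = -8 + (½)*8054 = -8 + 4027 = 4019)
K(Q, P) = 3 + Q³ (K(Q, P) = 3 + Q²*Q = 3 + Q³)
2666/K(-1, -170) + R/2094 = 2666/(3 + (-1)³) + 4019/2094 = 2666/(3 - 1) + 4019*(1/2094) = 2666/2 + 4019/2094 = 2666*(½) + 4019/2094 = 1333 + 4019/2094 = 2795321/2094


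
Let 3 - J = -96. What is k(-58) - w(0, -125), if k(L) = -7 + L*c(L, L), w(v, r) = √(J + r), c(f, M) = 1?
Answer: -65 - I*√26 ≈ -65.0 - 5.099*I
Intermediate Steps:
J = 99 (J = 3 - 1*(-96) = 3 + 96 = 99)
w(v, r) = √(99 + r)
k(L) = -7 + L (k(L) = -7 + L*1 = -7 + L)
k(-58) - w(0, -125) = (-7 - 58) - √(99 - 125) = -65 - √(-26) = -65 - I*√26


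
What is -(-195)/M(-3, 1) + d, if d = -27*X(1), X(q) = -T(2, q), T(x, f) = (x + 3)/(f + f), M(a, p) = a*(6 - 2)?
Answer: 205/4 ≈ 51.250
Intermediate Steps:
M(a, p) = 4*a (M(a, p) = a*4 = 4*a)
T(x, f) = (3 + x)/(2*f) (T(x, f) = (3 + x)/((2*f)) = (3 + x)*(1/(2*f)) = (3 + x)/(2*f))
X(q) = -5/(2*q) (X(q) = -(3 + 2)/(2*q) = -5/(2*q))
d = 135/2 (d = -(-135)/(2*1) = -(-135)/2 = -27*(-5/2) = 135/2 ≈ 67.500)
-(-195)/M(-3, 1) + d = -(-195)/(4*(-3)) + 135/2 = -(-195)/(-12) + 135/2 = -(-195)*(-1)/12 + 135/2 = -15*13/12 + 135/2 = -65/4 + 135/2 = 205/4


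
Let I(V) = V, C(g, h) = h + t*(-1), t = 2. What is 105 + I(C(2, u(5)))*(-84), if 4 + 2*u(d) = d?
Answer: 231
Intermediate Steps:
u(d) = -2 + d/2
C(g, h) = -2 + h (C(g, h) = h + 2*(-1) = h - 2 = -2 + h)
105 + I(C(2, u(5)))*(-84) = 105 + (-2 + (-2 + (1/2)*5))*(-84) = 105 + (-2 + (-2 + 5/2))*(-84) = 105 + (-2 + 1/2)*(-84) = 105 - 3/2*(-84) = 105 + 126 = 231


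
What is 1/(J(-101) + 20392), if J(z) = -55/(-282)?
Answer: 282/5750599 ≈ 4.9038e-5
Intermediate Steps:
J(z) = 55/282 (J(z) = -55*(-1/282) = 55/282)
1/(J(-101) + 20392) = 1/(55/282 + 20392) = 1/(5750599/282) = 282/5750599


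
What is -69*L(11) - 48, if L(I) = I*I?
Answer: -8397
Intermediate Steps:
L(I) = I**2
-69*L(11) - 48 = -69*11**2 - 48 = -69*121 - 48 = -8349 - 48 = -8397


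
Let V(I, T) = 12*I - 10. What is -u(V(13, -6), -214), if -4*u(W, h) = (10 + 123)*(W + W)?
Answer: 9709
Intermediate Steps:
V(I, T) = -10 + 12*I
u(W, h) = -133*W/2 (u(W, h) = -(10 + 123)*(W + W)/4 = -133*2*W/4 = -133*W/2)
-u(V(13, -6), -214) = -(-133)*(-10 + 12*13)/2 = -(-133)*(-10 + 156)/2 = -(-133)*146/2 = -1*(-9709) = 9709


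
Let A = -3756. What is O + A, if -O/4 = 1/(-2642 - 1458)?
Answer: -3849899/1025 ≈ -3756.0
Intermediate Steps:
O = 1/1025 (O = -4/(-2642 - 1458) = -4/(-4100) = -4*(-1/4100) = 1/1025 ≈ 0.00097561)
O + A = 1/1025 - 3756 = -3849899/1025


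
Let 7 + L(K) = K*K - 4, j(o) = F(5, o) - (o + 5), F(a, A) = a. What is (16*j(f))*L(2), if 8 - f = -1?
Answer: 1008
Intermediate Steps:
f = 9 (f = 8 - 1*(-1) = 8 + 1 = 9)
j(o) = -o (j(o) = 5 - (o + 5) = 5 - (5 + o) = 5 + (-5 - o) = -o)
L(K) = -11 + K² (L(K) = -7 + (K*K - 4) = -7 + (K² - 4) = -7 + (-4 + K²) = -11 + K²)
(16*j(f))*L(2) = (16*(-1*9))*(-11 + 2²) = (16*(-9))*(-11 + 4) = -144*(-7) = 1008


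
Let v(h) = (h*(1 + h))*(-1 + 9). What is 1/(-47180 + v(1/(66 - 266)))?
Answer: -5000/235900199 ≈ -2.1195e-5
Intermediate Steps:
v(h) = 8*h*(1 + h) (v(h) = (h*(1 + h))*8 = 8*h*(1 + h))
1/(-47180 + v(1/(66 - 266))) = 1/(-47180 + 8*(1 + 1/(66 - 266))/(66 - 266)) = 1/(-47180 + 8*(1 + 1/(-200))/(-200)) = 1/(-47180 + 8*(-1/200)*(1 - 1/200)) = 1/(-47180 + 8*(-1/200)*(199/200)) = 1/(-47180 - 199/5000) = 1/(-235900199/5000) = -5000/235900199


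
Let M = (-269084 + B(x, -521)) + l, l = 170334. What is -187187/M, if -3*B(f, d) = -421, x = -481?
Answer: 561561/295829 ≈ 1.8983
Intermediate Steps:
B(f, d) = 421/3 (B(f, d) = -⅓*(-421) = 421/3)
M = -295829/3 (M = (-269084 + 421/3) + 170334 = -806831/3 + 170334 = -295829/3 ≈ -98610.)
-187187/M = -187187/(-295829/3) = -187187*(-3/295829) = 561561/295829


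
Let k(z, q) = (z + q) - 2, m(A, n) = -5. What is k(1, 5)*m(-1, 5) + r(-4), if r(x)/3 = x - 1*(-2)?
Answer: -26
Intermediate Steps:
k(z, q) = -2 + q + z (k(z, q) = (q + z) - 2 = -2 + q + z)
r(x) = 6 + 3*x (r(x) = 3*(x - 1*(-2)) = 3*(x + 2) = 3*(2 + x) = 6 + 3*x)
k(1, 5)*m(-1, 5) + r(-4) = (-2 + 5 + 1)*(-5) + (6 + 3*(-4)) = 4*(-5) + (6 - 12) = -20 - 6 = -26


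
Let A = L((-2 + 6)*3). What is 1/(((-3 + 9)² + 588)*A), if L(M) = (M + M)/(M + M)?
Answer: 1/624 ≈ 0.0016026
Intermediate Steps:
L(M) = 1 (L(M) = (2*M)/((2*M)) = (2*M)*(1/(2*M)) = 1)
A = 1
1/(((-3 + 9)² + 588)*A) = 1/(((-3 + 9)² + 588)*1) = 1/(6² + 588) = 1/(36 + 588) = 1/624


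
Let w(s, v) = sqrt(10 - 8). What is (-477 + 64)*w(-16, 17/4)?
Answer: -413*sqrt(2) ≈ -584.07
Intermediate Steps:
w(s, v) = sqrt(2)
(-477 + 64)*w(-16, 17/4) = (-477 + 64)*sqrt(2) = -413*sqrt(2)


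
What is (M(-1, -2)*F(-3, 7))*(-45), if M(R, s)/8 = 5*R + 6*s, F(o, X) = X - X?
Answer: 0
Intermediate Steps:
F(o, X) = 0
M(R, s) = 40*R + 48*s (M(R, s) = 8*(5*R + 6*s) = 40*R + 48*s)
(M(-1, -2)*F(-3, 7))*(-45) = ((40*(-1) + 48*(-2))*0)*(-45) = ((-40 - 96)*0)*(-45) = -136*0*(-45) = 0*(-45) = 0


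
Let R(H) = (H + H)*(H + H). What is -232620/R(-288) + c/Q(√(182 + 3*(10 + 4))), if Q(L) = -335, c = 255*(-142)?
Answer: 198928021/1852416 ≈ 107.39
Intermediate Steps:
R(H) = 4*H² (R(H) = (2*H)*(2*H) = 4*H²)
c = -36210
-232620/R(-288) + c/Q(√(182 + 3*(10 + 4))) = -232620/(4*(-288)²) - 36210/(-335) = -232620/(4*82944) - 36210*(-1/335) = -232620/331776 + 7242/67 = -232620*1/331776 + 7242/67 = -19385/27648 + 7242/67 = 198928021/1852416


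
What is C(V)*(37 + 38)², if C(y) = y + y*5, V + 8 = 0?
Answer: -270000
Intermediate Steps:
V = -8 (V = -8 + 0 = -8)
C(y) = 6*y (C(y) = y + 5*y = 6*y)
C(V)*(37 + 38)² = (6*(-8))*(37 + 38)² = -48*75² = -48*5625 = -270000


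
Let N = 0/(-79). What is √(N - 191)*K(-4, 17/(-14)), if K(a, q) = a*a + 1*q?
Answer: 207*I*√191/14 ≈ 204.34*I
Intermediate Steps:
N = 0 (N = 0*(-1/79) = 0)
K(a, q) = q + a² (K(a, q) = a² + q = q + a²)
√(N - 191)*K(-4, 17/(-14)) = √(0 - 191)*(17/(-14) + (-4)²) = √(-191)*(17*(-1/14) + 16) = (I*√191)*(-17/14 + 16) = (I*√191)*(207/14) = 207*I*√191/14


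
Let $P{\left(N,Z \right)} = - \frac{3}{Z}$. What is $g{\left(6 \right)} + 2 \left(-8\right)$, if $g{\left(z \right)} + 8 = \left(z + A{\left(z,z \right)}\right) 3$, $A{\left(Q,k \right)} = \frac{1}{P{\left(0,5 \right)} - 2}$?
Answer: $- \frac{93}{13} \approx -7.1538$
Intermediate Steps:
$A{\left(Q,k \right)} = - \frac{5}{13}$ ($A{\left(Q,k \right)} = \frac{1}{- \frac{3}{5} - 2} = \frac{1}{- \frac{13}{5}} = - \frac{5}{13}$)
$g{\left(z \right)} = - \frac{119}{13} + 3 z$ ($g{\left(z \right)} = -8 + \left(z - \frac{5}{13}\right) 3 = -8 + \left(- \frac{5}{13} + z\right) 3 = -8 + \left(- \frac{15}{13} + 3 z\right) = - \frac{119}{13} + 3 z$)
$g{\left(6 \right)} + 2 \left(-8\right) = \left(- \frac{119}{13} + 3 \cdot 6\right) + 2 \left(-8\right) = \left(- \frac{119}{13} + 18\right) - 16 = \frac{115}{13} - 16 = - \frac{93}{13}$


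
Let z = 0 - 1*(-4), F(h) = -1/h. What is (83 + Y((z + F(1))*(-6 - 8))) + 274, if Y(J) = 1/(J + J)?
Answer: 29987/84 ≈ 356.99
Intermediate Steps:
z = 4 (z = 0 + 4 = 4)
Y(J) = 1/(2*J)
(83 + Y((z + F(1))*(-6 - 8))) + 274 = (83 + 1/(2*(((4 - 1/1)*(-6 - 8))))) + 274 = (83 + 1/(2*(((4 - 1*1)*(-14))))) + 274 = (83 + 1/(2*(((4 - 1)*(-14))))) + 274 = (83 + 1/(2*((3*(-14))))) + 274 = (83 + (½)/(-42)) + 274 = (83 + (½)*(-1/42)) + 274 = (83 - 1/84) + 274 = 6971/84 + 274 = 29987/84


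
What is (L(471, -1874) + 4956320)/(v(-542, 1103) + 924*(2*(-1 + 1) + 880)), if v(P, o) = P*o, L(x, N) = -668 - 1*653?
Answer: 4954999/215294 ≈ 23.015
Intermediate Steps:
L(x, N) = -1321 (L(x, N) = -668 - 653 = -1321)
(L(471, -1874) + 4956320)/(v(-542, 1103) + 924*(2*(-1 + 1) + 880)) = (-1321 + 4956320)/(-542*1103 + 924*(2*(-1 + 1) + 880)) = 4954999/(-597826 + 924*(2*0 + 880)) = 4954999/(-597826 + 924*(0 + 880)) = 4954999/(-597826 + 924*880) = 4954999/(-597826 + 813120) = 4954999/215294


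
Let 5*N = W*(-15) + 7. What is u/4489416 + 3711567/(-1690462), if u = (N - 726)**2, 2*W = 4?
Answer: -197005495272421/94864839377400 ≈ -2.0767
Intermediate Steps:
W = 2 (W = (1/2)*4 = 2)
N = -23/5 (N = (2*(-15) + 7)/5 = (-30 + 7)/5 = (1/5)*(-23) = -23/5 ≈ -4.6000)
u = 13344409/25 (u = (-23/5 - 726)**2 = (-3653/5)**2 = 13344409/25 ≈ 5.3378e+5)
u/4489416 + 3711567/(-1690462) = (13344409/25)/4489416 + 3711567/(-1690462) = (13344409/25)*(1/4489416) + 3711567*(-1/1690462) = 13344409/112235400 - 3711567/1690462 = -197005495272421/94864839377400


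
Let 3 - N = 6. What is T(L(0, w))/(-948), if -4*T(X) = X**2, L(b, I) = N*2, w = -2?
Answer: 3/316 ≈ 0.0094937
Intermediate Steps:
N = -3 (N = 3 - 1*6 = 3 - 6 = -3)
L(b, I) = -6 (L(b, I) = -3*2 = -6)
T(X) = -X**2/4
T(L(0, w))/(-948) = -1/4*(-6)**2/(-948) = -1/4*36*(-1/948) = -9*(-1/948) = 3/316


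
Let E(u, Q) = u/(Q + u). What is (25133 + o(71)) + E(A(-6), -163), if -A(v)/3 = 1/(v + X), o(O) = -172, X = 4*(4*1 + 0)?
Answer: 40761316/1633 ≈ 24961.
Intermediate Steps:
X = 16 (X = 4*(4 + 0) = 4*4 = 16)
A(v) = -3/(16 + v) (A(v) = -3/(v + 16) = -3/(16 + v))
E(u, Q) = u/(Q + u)
(25133 + o(71)) + E(A(-6), -163) = (25133 - 172) + (-3/(16 - 6))/(-163 - 3/(16 - 6)) = 24961 + (-3/10)/(-163 - 3/10) = 24961 + (-3*⅒)/(-163 - 3*⅒) = 24961 - 3/(10*(-163 - 3/10)) = 24961 - 3/(10*(-1633/10)) = 24961 - 3/10*(-10/1633) = 24961 + 3/1633 = 40761316/1633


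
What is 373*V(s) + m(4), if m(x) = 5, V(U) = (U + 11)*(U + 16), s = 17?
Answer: 344657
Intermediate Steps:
V(U) = (11 + U)*(16 + U)
373*V(s) + m(4) = 373*(176 + 17² + 27*17) + 5 = 373*(176 + 289 + 459) + 5 = 373*924 + 5 = 344652 + 5 = 344657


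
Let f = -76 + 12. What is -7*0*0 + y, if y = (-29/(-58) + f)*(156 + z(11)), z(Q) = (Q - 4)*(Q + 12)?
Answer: -40259/2 ≈ -20130.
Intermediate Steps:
z(Q) = (-4 + Q)*(12 + Q)
f = -64
y = -40259/2 (y = (-29/(-58) - 64)*(156 + (-48 + 11² + 8*11)) = (-29*(-1/58) - 64)*(156 + (-48 + 121 + 88)) = (½ - 64)*(156 + 161) = -127/2*317 = -40259/2 ≈ -20130.)
-7*0*0 + y = -7*0*0 - 40259/2 = 0*0 - 40259/2 = 0 - 40259/2 = -40259/2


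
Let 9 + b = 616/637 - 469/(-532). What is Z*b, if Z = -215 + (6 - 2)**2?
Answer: 9842341/6916 ≈ 1423.1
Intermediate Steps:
b = -49459/6916 (b = -9 + (616/637 - 469/(-532)) = -9 + (616*(1/637) - 469*(-1/532)) = -9 + (88/91 + 67/76) = -9 + 12785/6916 = -49459/6916 ≈ -7.1514)
Z = -199 (Z = -215 + 4**2 = -215 + 16 = -199)
Z*b = -199*(-49459/6916) = 9842341/6916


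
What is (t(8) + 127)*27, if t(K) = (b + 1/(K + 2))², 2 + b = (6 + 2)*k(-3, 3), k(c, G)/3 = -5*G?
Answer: 353966247/100 ≈ 3.5397e+6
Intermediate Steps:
k(c, G) = -15*G (k(c, G) = 3*(-5*G) = -15*G)
b = -362 (b = -2 + (6 + 2)*(-15*3) = -2 + 8*(-45) = -2 - 360 = -362)
t(K) = (-362 + 1/(2 + K))² (t(K) = (-362 + 1/(K + 2))² = (-362 + 1/(2 + K))²)
(t(8) + 127)*27 = ((723 + 362*8)²/(2 + 8)² + 127)*27 = ((723 + 2896)²/10² + 127)*27 = ((1/100)*3619² + 127)*27 = ((1/100)*13097161 + 127)*27 = (13097161/100 + 127)*27 = (13109861/100)*27 = 353966247/100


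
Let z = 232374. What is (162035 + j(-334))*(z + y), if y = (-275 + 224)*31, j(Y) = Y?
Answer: 37319458893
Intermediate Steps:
y = -1581 (y = -51*31 = -1581)
(162035 + j(-334))*(z + y) = (162035 - 334)*(232374 - 1581) = 161701*230793 = 37319458893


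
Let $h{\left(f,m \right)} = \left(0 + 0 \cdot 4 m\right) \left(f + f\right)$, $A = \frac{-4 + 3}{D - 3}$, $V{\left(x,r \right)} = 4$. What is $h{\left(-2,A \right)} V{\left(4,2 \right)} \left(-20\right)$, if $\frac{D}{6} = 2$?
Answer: $0$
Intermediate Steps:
$D = 12$ ($D = 6 \cdot 2 = 12$)
$A = - \frac{1}{9}$ ($A = \frac{-4 + 3}{12 - 3} = - \frac{1}{9} \approx -0.11111$)
$h{\left(f,m \right)} = 0$ ($h{\left(f,m \right)} = \left(0 + 0 m\right) 2 f = \left(0 + 0\right) 2 f = 0 \cdot 2 f = 0$)
$h{\left(-2,A \right)} V{\left(4,2 \right)} \left(-20\right) = 0 \cdot 4 \left(-20\right) = 0 \left(-20\right) = 0$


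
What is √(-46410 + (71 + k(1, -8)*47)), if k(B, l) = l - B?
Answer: I*√46762 ≈ 216.25*I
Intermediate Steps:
√(-46410 + (71 + k(1, -8)*47)) = √(-46410 + (71 + (-8 - 1*1)*47)) = √(-46410 + (71 + (-8 - 1)*47)) = √(-46410 + (71 - 9*47)) = √(-46410 + (71 - 423)) = √(-46410 - 352) = √(-46762) = I*√46762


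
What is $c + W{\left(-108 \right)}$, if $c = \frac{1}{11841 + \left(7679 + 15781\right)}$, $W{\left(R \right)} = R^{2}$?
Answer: $\frac{411750865}{35301} \approx 11664.0$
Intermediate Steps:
$c = \frac{1}{35301}$ ($c = \frac{1}{11841 + 23460} = \frac{1}{35301} \approx 2.8328 \cdot 10^{-5}$)
$c + W{\left(-108 \right)} = \frac{1}{35301} + \left(-108\right)^{2} = \frac{1}{35301} + 11664 = \frac{411750865}{35301}$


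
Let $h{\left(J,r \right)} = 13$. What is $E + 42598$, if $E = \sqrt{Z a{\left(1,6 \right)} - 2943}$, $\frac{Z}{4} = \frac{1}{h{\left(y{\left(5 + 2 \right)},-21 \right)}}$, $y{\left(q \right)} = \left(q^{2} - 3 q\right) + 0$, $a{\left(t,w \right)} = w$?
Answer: $42598 + \frac{i \sqrt{497055}}{13} \approx 42598.0 + 54.232 i$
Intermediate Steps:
$y{\left(q \right)} = q^{2} - 3 q$
$Z = \frac{4}{13} \approx 0.30769$
$E = \frac{i \sqrt{497055}}{13}$ ($E = \sqrt{\frac{4}{13} \cdot 6 - 2943} = \sqrt{\frac{24}{13} - 2943} = \sqrt{- \frac{38235}{13}} = \frac{i \sqrt{497055}}{13} \approx 54.232 i$)
$E + 42598 = \frac{i \sqrt{497055}}{13} + 42598 = 42598 + \frac{i \sqrt{497055}}{13}$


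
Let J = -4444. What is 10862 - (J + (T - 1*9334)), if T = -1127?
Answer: 25767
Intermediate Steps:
10862 - (J + (T - 1*9334)) = 10862 - (-4444 + (-1127 - 1*9334)) = 10862 - (-4444 + (-1127 - 9334)) = 10862 - (-4444 - 10461) = 10862 - 1*(-14905) = 10862 + 14905 = 25767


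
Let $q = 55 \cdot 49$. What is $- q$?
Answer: $-2695$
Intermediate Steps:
$q = 2695$
$- q = \left(-1\right) 2695 = -2695$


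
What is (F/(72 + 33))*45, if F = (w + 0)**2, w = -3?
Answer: 27/7 ≈ 3.8571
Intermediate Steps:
F = 9 (F = (-3 + 0)**2 = (-3)**2 = 9)
(F/(72 + 33))*45 = (9/(72 + 33))*45 = (9/105)*45 = (9*(1/105))*45 = (3/35)*45 = 27/7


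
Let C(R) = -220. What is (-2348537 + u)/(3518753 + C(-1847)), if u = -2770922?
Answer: -5119459/3518533 ≈ -1.4550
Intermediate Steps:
(-2348537 + u)/(3518753 + C(-1847)) = (-2348537 - 2770922)/(3518753 - 220) = -5119459/3518533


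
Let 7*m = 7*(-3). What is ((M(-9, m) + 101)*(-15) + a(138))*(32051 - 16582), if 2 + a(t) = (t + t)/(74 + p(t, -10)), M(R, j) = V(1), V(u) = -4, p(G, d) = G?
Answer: -1193464288/53 ≈ -2.2518e+7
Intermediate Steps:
m = -3 (m = (7*(-3))/7 = (⅐)*(-21) = -3)
M(R, j) = -4
a(t) = -2 + 2*t/(74 + t) (a(t) = -2 + (t + t)/(74 + t) = -2 + (2*t)/(74 + t) = -2 + 2*t/(74 + t))
((M(-9, m) + 101)*(-15) + a(138))*(32051 - 16582) = ((-4 + 101)*(-15) - 148/(74 + 138))*(32051 - 16582) = (97*(-15) - 148/212)*15469 = (-1455 - 148*1/212)*15469 = (-1455 - 37/53)*15469 = -77152/53*15469 = -1193464288/53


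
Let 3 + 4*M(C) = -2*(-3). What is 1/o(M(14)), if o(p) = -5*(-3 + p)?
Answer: 4/45 ≈ 0.088889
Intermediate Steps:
M(C) = ¾ (M(C) = -¾ + (-2*(-3))/4 = -¾ + (¼)*6 = -¾ + 3/2 = ¾)
o(p) = 15 - 5*p
1/o(M(14)) = 1/(15 - 5*¾) = 1/(15 - 15/4) = 1/(45/4) = 4/45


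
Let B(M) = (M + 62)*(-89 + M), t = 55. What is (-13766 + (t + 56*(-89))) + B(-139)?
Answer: -1139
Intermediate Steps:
B(M) = (-89 + M)*(62 + M) (B(M) = (62 + M)*(-89 + M) = (-89 + M)*(62 + M))
(-13766 + (t + 56*(-89))) + B(-139) = (-13766 + (55 + 56*(-89))) + (-5518 + (-139)² - 27*(-139)) = (-13766 + (55 - 4984)) + (-5518 + 19321 + 3753) = (-13766 - 4929) + 17556 = -18695 + 17556 = -1139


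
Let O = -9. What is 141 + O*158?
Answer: -1281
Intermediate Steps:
141 + O*158 = 141 - 9*158 = 141 - 1422 = -1281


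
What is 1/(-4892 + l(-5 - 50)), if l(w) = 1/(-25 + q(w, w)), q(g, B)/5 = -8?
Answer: -65/317981 ≈ -0.00020441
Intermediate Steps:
q(g, B) = -40 (q(g, B) = 5*(-8) = -40)
l(w) = -1/65 (l(w) = 1/(-25 - 40) = 1/(-65) = -1/65)
1/(-4892 + l(-5 - 50)) = 1/(-4892 - 1/65) = 1/(-317981/65) = -65/317981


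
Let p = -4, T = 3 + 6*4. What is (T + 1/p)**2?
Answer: 11449/16 ≈ 715.56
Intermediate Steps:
T = 27 (T = 3 + 24 = 27)
(T + 1/p)**2 = (27 + 1/(-4))**2 = (27 - 1/4)**2 = (107/4)**2 = 11449/16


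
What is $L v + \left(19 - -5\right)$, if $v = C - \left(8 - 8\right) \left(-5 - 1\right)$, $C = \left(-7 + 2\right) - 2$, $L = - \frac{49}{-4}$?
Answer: $- \frac{247}{4} \approx -61.75$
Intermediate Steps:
$L = \frac{49}{4}$ ($L = \left(-49\right) \left(- \frac{1}{4}\right) = \frac{49}{4} \approx 12.25$)
$C = -7$ ($C = -5 - 2 = -7$)
$v = -7$ ($v = -7 - \left(8 - 8\right) \left(-5 - 1\right) = -7 - 0 \left(-6\right) = -7 - 0 = -7 + 0 = -7$)
$L v + \left(19 - -5\right) = \frac{49}{4} \left(-7\right) + \left(19 - -5\right) = - \frac{343}{4} + \left(19 + 5\right) = - \frac{343}{4} + 24 = - \frac{247}{4}$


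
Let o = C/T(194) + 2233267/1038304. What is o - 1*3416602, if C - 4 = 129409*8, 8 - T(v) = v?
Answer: -3553248489805/1038304 ≈ -3.4222e+6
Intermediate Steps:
T(v) = 8 - v
C = 1035276 (C = 4 + 129409*8 = 4 + 1035272 = 1035276)
o = -5776966797/1038304 (o = 1035276/(8 - 1*194) + 2233267/1038304 = 1035276/(8 - 194) + 2233267*(1/1038304) = 1035276/(-186) + 2233267/1038304 = 1035276*(-1/186) + 2233267/1038304 = -5566 + 2233267/1038304 = -5776966797/1038304 ≈ -5563.9)
o - 1*3416602 = -5776966797/1038304 - 1*3416602 = -5776966797/1038304 - 3416602 = -3553248489805/1038304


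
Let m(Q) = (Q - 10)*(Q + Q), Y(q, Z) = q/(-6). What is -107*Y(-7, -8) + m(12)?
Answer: -461/6 ≈ -76.833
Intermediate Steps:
Y(q, Z) = -q/6 (Y(q, Z) = q*(-1/6) = -q/6)
m(Q) = 2*Q*(-10 + Q) (m(Q) = (-10 + Q)*(2*Q) = 2*Q*(-10 + Q))
-107*Y(-7, -8) + m(12) = -(-107)*(-7)/6 + 2*12*(-10 + 12) = -107*7/6 + 2*12*2 = -749/6 + 48 = -461/6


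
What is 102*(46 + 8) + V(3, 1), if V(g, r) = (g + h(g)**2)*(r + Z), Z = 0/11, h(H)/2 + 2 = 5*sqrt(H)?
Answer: 5827 - 80*sqrt(3) ≈ 5688.4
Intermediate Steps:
h(H) = -4 + 10*sqrt(H) (h(H) = -4 + 2*(5*sqrt(H)) = -4 + 10*sqrt(H))
Z = 0 (Z = 0*(1/11) = 0)
V(g, r) = r*(g + (-4 + 10*sqrt(g))**2) (V(g, r) = (g + (-4 + 10*sqrt(g))**2)*(r + 0) = (g + (-4 + 10*sqrt(g))**2)*r = r*(g + (-4 + 10*sqrt(g))**2))
102*(46 + 8) + V(3, 1) = 102*(46 + 8) + 1*(16 - 80*sqrt(3) + 101*3) = 102*54 + 1*(16 - 80*sqrt(3) + 303) = 5508 + 1*(319 - 80*sqrt(3)) = 5508 + (319 - 80*sqrt(3)) = 5827 - 80*sqrt(3)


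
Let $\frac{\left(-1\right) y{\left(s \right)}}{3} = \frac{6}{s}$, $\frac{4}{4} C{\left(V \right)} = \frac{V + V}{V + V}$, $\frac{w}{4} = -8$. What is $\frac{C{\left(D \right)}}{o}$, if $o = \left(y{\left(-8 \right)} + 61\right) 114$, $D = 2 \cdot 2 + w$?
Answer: $\frac{2}{14421} \approx 0.00013869$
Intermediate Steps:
$w = -32$ ($w = 4 \left(-8\right) = -32$)
$D = -28$ ($D = 2 \cdot 2 - 32 = 4 - 32 = -28$)
$C{\left(V \right)} = 1$ ($C{\left(V \right)} = \frac{V + V}{V + V} = \frac{2 V}{2 V} = 2 V \frac{1}{2 V} = 1$)
$y{\left(s \right)} = - \frac{18}{s}$ ($y{\left(s \right)} = - 3 \frac{6}{s} = - \frac{18}{s}$)
$o = \frac{14421}{2}$ ($o = \left(- \frac{18}{-8} + 61\right) 114 = \left(\left(-18\right) \left(- \frac{1}{8}\right) + 61\right) 114 = \left(\frac{9}{4} + 61\right) 114 = \frac{253}{4} \cdot 114 = \frac{14421}{2} \approx 7210.5$)
$\frac{C{\left(D \right)}}{o} = 1 \frac{1}{\frac{14421}{2}} = 1 \cdot \frac{2}{14421} = \frac{2}{14421}$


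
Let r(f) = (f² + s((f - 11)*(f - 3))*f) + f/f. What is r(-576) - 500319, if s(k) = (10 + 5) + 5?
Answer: -180062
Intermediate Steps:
s(k) = 20 (s(k) = 15 + 5 = 20)
r(f) = 1 + f² + 20*f (r(f) = (f² + 20*f) + f/f = (f² + 20*f) + 1 = 1 + f² + 20*f)
r(-576) - 500319 = (1 + (-576)² + 20*(-576)) - 500319 = (1 + 331776 - 11520) - 500319 = 320257 - 500319 = -180062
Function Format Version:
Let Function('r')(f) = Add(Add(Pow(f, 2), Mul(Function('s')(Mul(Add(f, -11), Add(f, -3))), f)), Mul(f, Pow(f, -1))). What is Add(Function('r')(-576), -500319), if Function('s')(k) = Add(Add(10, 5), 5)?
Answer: -180062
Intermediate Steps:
Function('s')(k) = 20 (Function('s')(k) = Add(15, 5) = 20)
Function('r')(f) = Add(1, Pow(f, 2), Mul(20, f)) (Function('r')(f) = Add(Add(Pow(f, 2), Mul(20, f)), Mul(f, Pow(f, -1))) = Add(Add(Pow(f, 2), Mul(20, f)), 1) = Add(1, Pow(f, 2), Mul(20, f)))
Add(Function('r')(-576), -500319) = Add(Add(1, Pow(-576, 2), Mul(20, -576)), -500319) = Add(Add(1, 331776, -11520), -500319) = Add(320257, -500319) = -180062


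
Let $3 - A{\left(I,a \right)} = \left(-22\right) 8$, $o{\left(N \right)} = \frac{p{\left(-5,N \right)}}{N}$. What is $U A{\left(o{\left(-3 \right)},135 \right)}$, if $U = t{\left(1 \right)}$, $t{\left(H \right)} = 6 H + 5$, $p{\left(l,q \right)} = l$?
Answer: $1969$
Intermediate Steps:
$t{\left(H \right)} = 5 + 6 H$
$o{\left(N \right)} = - \frac{5}{N}$
$U = 11$ ($U = 5 + 6 \cdot 1 = 5 + 6 = 11$)
$A{\left(I,a \right)} = 179$ ($A{\left(I,a \right)} = 3 - \left(-22\right) 8 = 3 - -176 = 3 + 176 = 179$)
$U A{\left(o{\left(-3 \right)},135 \right)} = 11 \cdot 179 = 1969$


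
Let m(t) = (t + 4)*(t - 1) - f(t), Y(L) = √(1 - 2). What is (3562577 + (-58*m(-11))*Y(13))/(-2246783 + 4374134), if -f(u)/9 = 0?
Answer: 3562577/2127351 - 1624*I/709117 ≈ 1.6747 - 0.0022902*I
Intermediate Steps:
Y(L) = I (Y(L) = √(-1) = I)
f(u) = 0 (f(u) = -9*0 = 0)
m(t) = (-1 + t)*(4 + t) (m(t) = (t + 4)*(t - 1) - 1*0 = (4 + t)*(-1 + t) + 0 = (-1 + t)*(4 + t) + 0 = (-1 + t)*(4 + t))
(3562577 + (-58*m(-11))*Y(13))/(-2246783 + 4374134) = (3562577 + (-58*(-4 + (-11)² + 3*(-11)))*I)/(-2246783 + 4374134) = (3562577 + (-58*(-4 + 121 - 33))*I)/2127351 = (3562577 + (-58*84)*I)*(1/2127351) = (3562577 - 4872*I)*(1/2127351) = 3562577/2127351 - 1624*I/709117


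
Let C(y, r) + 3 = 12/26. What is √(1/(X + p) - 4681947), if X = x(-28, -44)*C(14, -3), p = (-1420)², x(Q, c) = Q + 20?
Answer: I*√804294931175673623570/13106732 ≈ 2163.8*I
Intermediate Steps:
x(Q, c) = 20 + Q
C(y, r) = -33/13 (C(y, r) = -3 + 12/26 = -3 + 12*(1/26) = -3 + 6/13 = -33/13)
p = 2016400
X = 264/13 (X = (20 - 28)*(-33/13) = -8*(-33/13) = 264/13 ≈ 20.308)
√(1/(X + p) - 4681947) = √(1/(264/13 + 2016400) - 4681947) = √(1/(26213464/13) - 4681947) = √(13/26213464 - 4681947) = √(-122730049134395/26213464) = I*√804294931175673623570/13106732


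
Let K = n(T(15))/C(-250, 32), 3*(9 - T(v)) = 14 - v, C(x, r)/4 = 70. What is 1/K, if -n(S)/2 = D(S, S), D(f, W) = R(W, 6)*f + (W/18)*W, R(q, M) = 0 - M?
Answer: 405/148 ≈ 2.7365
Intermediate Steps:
C(x, r) = 280 (C(x, r) = 4*70 = 280)
R(q, M) = -M
T(v) = 13/3 + v/3 (T(v) = 9 - (14 - v)/3 = 9 + (-14/3 + v/3) = 13/3 + v/3)
D(f, W) = -6*f + W²/18 (D(f, W) = (-1*6)*f + (W/18)*W = -6*f + (W*(1/18))*W = -6*f + (W/18)*W = -6*f + W²/18)
n(S) = 12*S - S²/9 (n(S) = -2*(-6*S + S²/18) = 12*S - S²/9)
K = 148/405 (K = ((13/3 + (⅓)*15)*(108 - (13/3 + (⅓)*15))/9)/280 = ((13/3 + 5)*(108 - (13/3 + 5))/9)*(1/280) = ((⅑)*(28/3)*(108 - 1*28/3))*(1/280) = ((⅑)*(28/3)*(108 - 28/3))*(1/280) = ((⅑)*(28/3)*(296/3))*(1/280) = (8288/81)*(1/280) = 148/405 ≈ 0.36543)
1/K = 1/(148/405) = 405/148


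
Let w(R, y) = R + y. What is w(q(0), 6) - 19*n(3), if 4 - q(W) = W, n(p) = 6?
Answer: -104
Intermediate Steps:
q(W) = 4 - W
w(q(0), 6) - 19*n(3) = ((4 - 1*0) + 6) - 19*6 = ((4 + 0) + 6) - 114 = (4 + 6) - 114 = 10 - 114 = -104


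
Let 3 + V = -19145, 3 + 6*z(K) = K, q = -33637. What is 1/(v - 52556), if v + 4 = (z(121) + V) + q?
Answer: -3/315976 ≈ -9.4944e-6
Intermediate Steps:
z(K) = -½ + K/6
V = -19148 (V = -3 - 19145 = -19148)
v = -158308/3 (v = -4 + (((-½ + (⅙)*121) - 19148) - 33637) = -4 + (((-½ + 121/6) - 19148) - 33637) = -4 + ((59/3 - 19148) - 33637) = -4 + (-57385/3 - 33637) = -4 - 158296/3 = -158308/3 ≈ -52769.)
1/(v - 52556) = 1/(-158308/3 - 52556) = 1/(-315976/3) = -3/315976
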